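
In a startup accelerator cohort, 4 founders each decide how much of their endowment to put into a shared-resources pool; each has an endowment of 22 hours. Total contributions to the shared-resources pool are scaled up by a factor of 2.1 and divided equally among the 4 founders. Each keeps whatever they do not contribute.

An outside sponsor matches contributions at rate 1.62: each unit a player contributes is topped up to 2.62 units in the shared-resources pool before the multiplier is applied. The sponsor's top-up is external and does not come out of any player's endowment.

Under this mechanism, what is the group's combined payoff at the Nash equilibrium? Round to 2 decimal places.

484.18 hours

With the mechanism, a contributed unit returns 2.1 × 2.62 / 4 = 1.3755 per unit of net cost to the contributor — now above 1 — so contributing fully is weakly dominant for every player.
At the Nash equilibrium everyone contributes 22. Group total payoff = 2.1 × 2.62 × 88 = 484.18.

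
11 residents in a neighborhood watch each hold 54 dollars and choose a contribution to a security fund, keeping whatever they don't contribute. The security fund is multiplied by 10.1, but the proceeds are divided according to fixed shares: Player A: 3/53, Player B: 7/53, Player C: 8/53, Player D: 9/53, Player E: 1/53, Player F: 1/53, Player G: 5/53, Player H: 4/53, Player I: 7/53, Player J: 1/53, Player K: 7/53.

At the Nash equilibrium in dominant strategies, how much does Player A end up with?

208.36 dollars

Player j's private return per contributed unit is 10.1 × (j's share). Contributing is weakly dominant for j when that share is at least 1/10.1 = 0.0990, and contributing 0 is dominant otherwise.
The shares above 0.0990 belong to Player B, Player C, Player D, Player I and Player K, contributing 54 each; the remaining 6 contribute 0. Total contributed: 270.
Player A keeps 54 and receives 10.1 × 270 × 3/53 = 154.36 from the security fund, for a payoff of 208.36.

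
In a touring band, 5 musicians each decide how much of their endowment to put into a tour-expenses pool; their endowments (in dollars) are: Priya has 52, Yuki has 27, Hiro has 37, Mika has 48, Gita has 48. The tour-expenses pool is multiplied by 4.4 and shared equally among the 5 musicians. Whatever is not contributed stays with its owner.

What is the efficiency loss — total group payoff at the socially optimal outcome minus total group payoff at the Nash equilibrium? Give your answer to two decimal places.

720.80 dollars

The private return per contributed unit is 4.4/5 = 0.8800 < 1 for every player regardless of endowment, so the Nash equilibrium is zero contribution and the group total is Σ E_j = 52 + 27 + 37 + 48 + 48 = 212.
Each contributed unit returns 4.400 to the group, so the social optimum is full contribution by everyone: group total = 4.400 × 212 = 932.80.
Efficiency loss = (4.400 − 1) × 212 = 720.80.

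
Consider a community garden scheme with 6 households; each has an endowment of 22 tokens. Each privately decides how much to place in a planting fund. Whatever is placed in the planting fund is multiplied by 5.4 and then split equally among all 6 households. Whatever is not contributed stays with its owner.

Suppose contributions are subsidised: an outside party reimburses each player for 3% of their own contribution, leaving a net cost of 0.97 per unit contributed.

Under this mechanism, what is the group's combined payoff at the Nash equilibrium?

Even with the mechanism, each unit contributed returns only (5.4/6) / 0.97 = 0.9278 per unit of net cost, so contributing nothing is still dominant.
At the Nash equilibrium no one contributes; group total payoff = 6 × 22 = 132.

132.00 tokens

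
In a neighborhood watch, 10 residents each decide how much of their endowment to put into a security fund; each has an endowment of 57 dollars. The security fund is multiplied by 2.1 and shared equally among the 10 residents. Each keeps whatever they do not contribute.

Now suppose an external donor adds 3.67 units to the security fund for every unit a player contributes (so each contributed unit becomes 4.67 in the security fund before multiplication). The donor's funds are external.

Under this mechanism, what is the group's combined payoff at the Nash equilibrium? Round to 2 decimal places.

570.00 dollars

Even with the mechanism, each unit contributed returns only 2.1 × 4.67 / 10 = 0.9807 per unit of net cost, so contributing nothing is still dominant.
Everyone keeps their endowment and the group total is 10 × 57 = 570.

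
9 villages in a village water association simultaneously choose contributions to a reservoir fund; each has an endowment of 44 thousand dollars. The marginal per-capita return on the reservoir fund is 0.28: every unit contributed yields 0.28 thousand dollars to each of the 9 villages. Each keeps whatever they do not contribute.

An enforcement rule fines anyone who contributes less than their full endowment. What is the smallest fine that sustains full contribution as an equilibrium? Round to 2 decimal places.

31.68 thousand dollars

Given the others contribute fully, the best deviation is to contribute 0 (any partial contribution still incurs the fine and gives up units whose private return 0.28 is below 1).
Deviating from 44 to 0 saves 44 thousand dollars but forfeits the deviator's share of the drop in the reservoir fund: 0.28 × 44 = 12.32.
So the deviation gain is 44 − 12.32 = 31.68, and the fine must be at least 31.68 thousand dollars to wipe it out.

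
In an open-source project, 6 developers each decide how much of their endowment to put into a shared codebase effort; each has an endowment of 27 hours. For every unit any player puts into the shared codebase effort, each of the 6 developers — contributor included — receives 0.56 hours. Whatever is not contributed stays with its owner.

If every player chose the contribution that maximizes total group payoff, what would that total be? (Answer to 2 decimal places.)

544.32 hours

Each contributed unit returns 3.360 to the group as a whole (0.56 to each of 6 players), which exceeds 1, so the social optimum is full contribution: group total = 3.360 × 162 = 544.32.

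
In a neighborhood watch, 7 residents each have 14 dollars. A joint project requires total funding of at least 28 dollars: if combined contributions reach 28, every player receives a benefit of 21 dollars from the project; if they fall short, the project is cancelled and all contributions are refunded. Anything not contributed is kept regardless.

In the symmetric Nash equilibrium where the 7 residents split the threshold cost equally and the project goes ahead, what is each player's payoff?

Equal share of the threshold: 28/7 = 4.
At this profile no one gains by cutting their contribution: any cut drops the total below 28, the project is cancelled, contributions are refunded, and the deviator ends with 14, which is less than 14 − 4 + 21 = 31. Contributing more than 4 just wastes the excess. So contributing exactly 4 is a best response.
Each player's payoff: 14 − 4 + 21 = 31.

31 dollars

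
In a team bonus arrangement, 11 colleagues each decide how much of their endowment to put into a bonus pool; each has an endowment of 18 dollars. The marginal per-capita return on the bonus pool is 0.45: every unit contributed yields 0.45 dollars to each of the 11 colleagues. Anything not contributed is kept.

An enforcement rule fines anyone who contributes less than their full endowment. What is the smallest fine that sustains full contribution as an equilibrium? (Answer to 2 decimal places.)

Given the others contribute fully, the best deviation is to contribute 0 (any partial contribution still incurs the fine and gives up units whose private return 0.45 is below 1).
Deviating from 18 to 0 saves 18 dollars but forfeits the deviator's share of the drop in the bonus pool: 0.45 × 18 = 8.10.
So the deviation gain is 18 − 8.10 = 9.90, and the fine must be at least 9.90 dollars to wipe it out.

9.90 dollars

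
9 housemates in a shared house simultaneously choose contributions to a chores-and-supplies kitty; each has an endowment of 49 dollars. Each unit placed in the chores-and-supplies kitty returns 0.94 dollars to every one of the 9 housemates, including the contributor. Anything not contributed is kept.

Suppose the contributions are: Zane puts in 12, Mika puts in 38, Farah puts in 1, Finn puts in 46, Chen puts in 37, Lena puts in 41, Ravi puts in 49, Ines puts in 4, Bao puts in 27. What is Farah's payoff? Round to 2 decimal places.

Total contributed: 12 + 38 + 1 + 46 + 37 + 41 + 49 + 4 + 27 = 255.
Each receives 0.94 × 255 = 239.70 from the chores-and-supplies kitty.
Farah keeps 49 − 1 = 48, so Farah's payoff is 48 + 239.70 = 287.70.

287.70 dollars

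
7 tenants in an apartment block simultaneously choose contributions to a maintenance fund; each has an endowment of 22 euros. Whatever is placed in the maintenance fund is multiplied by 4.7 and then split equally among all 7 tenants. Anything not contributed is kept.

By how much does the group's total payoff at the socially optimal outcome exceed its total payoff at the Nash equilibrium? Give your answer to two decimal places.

569.80 euros

Each contributed unit returns 4.7/7 = 0.6714 to its contributor — below 1 — so contributing 0 is dominant for every player. At the Nash equilibrium everyone keeps their 22, and the group total is 7 × 22 = 154.
Each contributed unit returns 4.700 to the group as a whole (0.6714 to each of 7 players), which exceeds 1, so the social optimum is full contribution: group total = 4.700 × 154 = 723.80.
Efficiency loss = 723.80 − 154 = 569.80.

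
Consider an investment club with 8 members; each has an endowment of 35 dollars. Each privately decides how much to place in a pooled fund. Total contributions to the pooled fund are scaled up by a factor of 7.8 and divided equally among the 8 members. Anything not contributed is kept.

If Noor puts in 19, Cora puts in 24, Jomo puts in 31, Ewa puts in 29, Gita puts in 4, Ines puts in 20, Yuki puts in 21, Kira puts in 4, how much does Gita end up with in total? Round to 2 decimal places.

Total contributed: 19 + 24 + 31 + 29 + 4 + 20 + 21 + 4 = 152.
Each receives 7.8 × 152 / 8 = 148.20 from the pooled fund.
Gita keeps 35 − 4 = 31, so Gita's payoff is 31 + 148.20 = 179.20.

179.20 dollars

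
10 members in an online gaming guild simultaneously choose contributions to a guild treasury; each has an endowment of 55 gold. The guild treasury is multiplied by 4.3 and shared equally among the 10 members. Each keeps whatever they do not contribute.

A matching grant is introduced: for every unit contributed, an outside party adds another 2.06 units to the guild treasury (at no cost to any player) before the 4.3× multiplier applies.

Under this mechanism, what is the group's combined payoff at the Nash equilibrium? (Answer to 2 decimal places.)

7236.90 gold

The effective private return per unit is now 4.3 × 3.06 / 10 = 1.3158 > 1, so every player's dominant strategy flips to full contribution.
At the Nash equilibrium everyone contributes 55. Group total payoff = 4.3 × 3.06 × 550 = 7236.90.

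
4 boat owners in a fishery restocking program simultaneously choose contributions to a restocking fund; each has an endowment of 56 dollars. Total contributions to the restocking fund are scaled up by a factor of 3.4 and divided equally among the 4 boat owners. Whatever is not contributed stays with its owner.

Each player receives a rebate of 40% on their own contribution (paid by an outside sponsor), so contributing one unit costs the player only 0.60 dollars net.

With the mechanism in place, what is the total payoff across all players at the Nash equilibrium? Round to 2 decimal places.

The effective private return per unit is now (3.4/4) / 0.60 = 1.4167 > 1, so every player's dominant strategy flips to full contribution.
So the Nash equilibrium is full contribution by all 4; the group earns 4 × (56 × 0.40 + 3.4 × 56) = 851.20.

851.20 dollars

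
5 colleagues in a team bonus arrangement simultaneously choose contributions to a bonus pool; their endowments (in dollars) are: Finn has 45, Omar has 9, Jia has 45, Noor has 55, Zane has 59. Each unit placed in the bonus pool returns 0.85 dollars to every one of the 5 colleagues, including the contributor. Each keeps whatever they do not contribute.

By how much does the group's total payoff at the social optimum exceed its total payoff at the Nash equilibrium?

692.25 dollars

The private return per contributed unit is 0.85 < 1 for everyone, so the Nash equilibrium is zero contribution and the group total is Σ E_j = 45 + 9 + 45 + 55 + 59 = 213.
Each contributed unit returns 4.250 to the group, so the social optimum is full contribution by everyone: group total = 4.250 × 213 = 905.25.
Efficiency loss = (4.250 − 1) × 213 = 692.25.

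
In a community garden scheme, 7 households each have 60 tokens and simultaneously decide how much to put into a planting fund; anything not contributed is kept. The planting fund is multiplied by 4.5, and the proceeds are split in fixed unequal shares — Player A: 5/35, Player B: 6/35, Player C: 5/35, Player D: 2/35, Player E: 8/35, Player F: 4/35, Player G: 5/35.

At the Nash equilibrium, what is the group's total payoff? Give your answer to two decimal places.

For player j, contributing a unit is worthwhile iff 4.5 × (j's share) ≥ 1, i.e. iff j's share is at least 0.2222.
The only share above 0.2222 is Player E's 8/35, contributing 60; the remaining 6 contribute 0. Total contributed: 60.
The planting fund pays out 4.5 × 60 = 270.00 in total (split across the unequal shares, but the aggregate is all that matters for the group sum).
The 6 free-riders keep 60 each, adding 360. Group total = 360 + 270.00 = 630.00.

630.00 tokens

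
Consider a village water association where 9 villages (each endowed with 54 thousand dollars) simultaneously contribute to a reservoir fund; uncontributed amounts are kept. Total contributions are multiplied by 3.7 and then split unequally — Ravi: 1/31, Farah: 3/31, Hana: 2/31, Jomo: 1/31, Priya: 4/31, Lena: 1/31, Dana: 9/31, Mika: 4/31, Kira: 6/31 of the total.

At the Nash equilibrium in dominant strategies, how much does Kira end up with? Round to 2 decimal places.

For player j, contributing a unit is worthwhile iff 3.7 × (j's share) ≥ 1, i.e. iff j's share is at least 0.2703.
Only Dana (9/31) clears that bar, contributing 54; the remaining 8 contribute 0. Total contributed: 54.
Kira keeps 54 and receives 3.7 × 54 × 6/31 = 38.67 from the reservoir fund, for a payoff of 92.67.

92.67 thousand dollars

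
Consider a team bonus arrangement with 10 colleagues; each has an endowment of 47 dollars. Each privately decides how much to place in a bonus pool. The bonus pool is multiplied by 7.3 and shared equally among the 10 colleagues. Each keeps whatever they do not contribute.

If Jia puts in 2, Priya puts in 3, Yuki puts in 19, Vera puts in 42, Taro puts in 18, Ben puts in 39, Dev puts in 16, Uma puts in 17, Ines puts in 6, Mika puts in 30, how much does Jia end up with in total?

185.16 dollars

Total contributed: 2 + 3 + 19 + 42 + 18 + 39 + 16 + 17 + 6 + 30 = 192.
Each receives 7.3 × 192 / 10 = 140.16 from the bonus pool.
Jia keeps 47 − 2 = 45, so Jia's payoff is 45 + 140.16 = 185.16.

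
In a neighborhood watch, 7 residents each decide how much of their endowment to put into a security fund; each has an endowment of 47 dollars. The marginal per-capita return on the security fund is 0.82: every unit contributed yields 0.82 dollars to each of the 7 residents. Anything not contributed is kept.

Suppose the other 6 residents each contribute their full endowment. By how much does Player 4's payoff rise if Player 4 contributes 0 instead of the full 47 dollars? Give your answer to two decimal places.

Switching from a contribution of 47 to 0 lets Player 4 keep an extra 47 dollars, but lowers the security fund by 47, which costs Player 4 their own share of that drop: 0.82 × 47 = 38.54.
Net gain = 47 − 38.54 = 8.46. The private return per contributed unit (0.82) is below 1, so free-riding is indeed the best response regardless of what the others do.

8.46 dollars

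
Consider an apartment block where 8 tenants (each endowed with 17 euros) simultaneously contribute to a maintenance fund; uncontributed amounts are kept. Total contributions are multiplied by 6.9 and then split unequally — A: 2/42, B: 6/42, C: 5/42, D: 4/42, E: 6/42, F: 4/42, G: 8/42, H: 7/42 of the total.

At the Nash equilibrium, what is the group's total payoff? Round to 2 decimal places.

For player j, contributing a unit is worthwhile iff 6.9 × (j's share) ≥ 1, i.e. iff j's share is at least 0.1449.
G and H are above the threshold, contributing 17 each; the remaining 6 contribute 0. Total contributed: 34.
The maintenance fund pays out 6.9 × 34 = 234.60 in total (split across the unequal shares, but the aggregate is all that matters for the group sum).
The 6 free-riders keep 17 each, adding 102. Group total = 102 + 234.60 = 336.60.

336.60 euros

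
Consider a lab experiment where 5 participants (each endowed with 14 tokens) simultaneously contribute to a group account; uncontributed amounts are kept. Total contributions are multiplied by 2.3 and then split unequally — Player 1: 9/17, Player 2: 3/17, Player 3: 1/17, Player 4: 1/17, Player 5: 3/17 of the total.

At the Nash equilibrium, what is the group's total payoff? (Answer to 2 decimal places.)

Each unit j contributes comes back to j as 2.3 × (j's share), so j prefers to contribute only if that share exceeds 1/2.3 = 0.4348; otherwise keeping the unit dominates.
The only share above 0.4348 is Player 1's 9/17, contributing 14; the remaining 4 contribute 0. Total contributed: 14.
The group account pays out 2.3 × 14 = 32.20 in total (split across the unequal shares, but the aggregate is all that matters for the group sum).
The 4 free-riders keep 14 each, adding 56. Group total = 56 + 32.20 = 88.20.

88.20 tokens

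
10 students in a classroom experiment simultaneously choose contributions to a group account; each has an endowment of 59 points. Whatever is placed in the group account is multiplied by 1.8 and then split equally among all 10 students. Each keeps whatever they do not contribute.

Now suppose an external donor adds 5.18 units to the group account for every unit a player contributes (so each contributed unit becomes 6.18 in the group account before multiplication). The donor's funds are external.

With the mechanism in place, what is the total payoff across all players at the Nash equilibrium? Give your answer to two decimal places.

With the mechanism, a contributed unit returns 1.8 × 6.18 / 10 = 1.1124 per unit of net cost to the contributor — now above 1 — so contributing fully is weakly dominant for every player.
At the Nash equilibrium everyone contributes 59. Group total payoff = 1.8 × 6.18 × 590 = 6563.16.

6563.16 points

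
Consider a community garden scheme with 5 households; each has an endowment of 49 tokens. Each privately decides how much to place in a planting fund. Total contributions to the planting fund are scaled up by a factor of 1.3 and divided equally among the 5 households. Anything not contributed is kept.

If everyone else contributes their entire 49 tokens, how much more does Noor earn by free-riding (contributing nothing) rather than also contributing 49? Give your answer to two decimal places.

36.26 tokens

Switching from a contribution of 49 to 0 lets Noor keep an extra 49 tokens, but lowers the planting fund by 49, which costs Noor their own share of that drop: 1.3/5 × 49 = 12.74.
Net gain = 49 − 12.74 = 36.26. The private return per contributed unit (0.2600) is below 1, so free-riding is indeed the best response regardless of what the others do.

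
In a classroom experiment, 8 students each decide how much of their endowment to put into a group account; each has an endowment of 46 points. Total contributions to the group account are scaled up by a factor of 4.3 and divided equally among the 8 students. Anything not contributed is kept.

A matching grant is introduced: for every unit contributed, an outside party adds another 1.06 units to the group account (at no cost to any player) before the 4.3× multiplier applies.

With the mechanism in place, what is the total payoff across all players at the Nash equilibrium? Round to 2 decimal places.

Under the mechanism each unit contributed yields 4.3 × 2.06 / 8 = 1.1073 back to its contributor per unit of net cost, which exceeds 1, making full contribution the dominant choice for everyone.
So the Nash equilibrium is full contribution by all 8; the group earns 4.3 × 2.06 × 368 = 3259.74.

3259.74 points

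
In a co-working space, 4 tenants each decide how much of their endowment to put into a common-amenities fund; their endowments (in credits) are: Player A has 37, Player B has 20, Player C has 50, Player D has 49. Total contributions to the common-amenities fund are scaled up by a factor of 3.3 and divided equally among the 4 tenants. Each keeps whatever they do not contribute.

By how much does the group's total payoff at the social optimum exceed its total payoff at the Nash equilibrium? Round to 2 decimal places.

358.80 credits

The private return per contributed unit is 3.3/4 = 0.8250 < 1 for every player regardless of endowment, so the Nash equilibrium is zero contribution and the group total is Σ E_j = 37 + 20 + 50 + 49 = 156.
Each contributed unit returns 3.300 to the group, so the social optimum is full contribution by everyone: group total = 3.300 × 156 = 514.80.
Efficiency loss = (3.300 − 1) × 156 = 358.80.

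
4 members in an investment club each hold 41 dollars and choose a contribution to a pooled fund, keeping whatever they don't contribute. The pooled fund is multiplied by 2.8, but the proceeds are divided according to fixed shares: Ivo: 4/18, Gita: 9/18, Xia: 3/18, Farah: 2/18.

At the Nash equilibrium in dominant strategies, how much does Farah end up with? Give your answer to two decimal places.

For player j, contributing a unit is worthwhile iff 2.8 × (j's share) ≥ 1, i.e. iff j's share is at least 0.3571.
The only share above 0.3571 is Gita's 9/18, contributing 41; the remaining 3 contribute 0. Total contributed: 41.
Farah keeps 41 and receives 2.8 × 41 × 2/18 = 12.76 from the pooled fund, for a payoff of 53.76.

53.76 dollars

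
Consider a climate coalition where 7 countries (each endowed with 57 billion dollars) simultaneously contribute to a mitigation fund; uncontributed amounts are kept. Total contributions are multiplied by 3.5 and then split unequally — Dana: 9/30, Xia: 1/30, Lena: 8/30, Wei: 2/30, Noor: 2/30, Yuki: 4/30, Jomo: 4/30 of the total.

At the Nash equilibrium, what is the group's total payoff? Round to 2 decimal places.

For player j, contributing a unit is worthwhile iff 3.5 × (j's share) ≥ 1, i.e. iff j's share is at least 0.2857.
Dana alone (share 9/30) is above the threshold, contributing 57; the remaining 6 contribute 0. Total contributed: 57.
The mitigation fund pays out 3.5 × 57 = 199.50 in total (split across the unequal shares, but the aggregate is all that matters for the group sum).
The 6 free-riders keep 57 each, adding 342. Group total = 342 + 199.50 = 541.50.

541.50 billion dollars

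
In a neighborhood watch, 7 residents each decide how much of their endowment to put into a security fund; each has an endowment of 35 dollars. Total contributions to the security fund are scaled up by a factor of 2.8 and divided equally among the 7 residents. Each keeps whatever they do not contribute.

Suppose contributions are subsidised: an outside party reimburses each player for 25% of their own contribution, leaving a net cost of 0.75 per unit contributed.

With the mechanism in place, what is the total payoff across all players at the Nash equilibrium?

245.00 dollars

With the mechanism, a contributed unit returns (2.8/7) / 0.75 = 0.5333 per unit of net cost — still below 1 — so contributing 0 remains dominant for every player.
Everyone keeps their endowment and the group total is 7 × 35 = 245.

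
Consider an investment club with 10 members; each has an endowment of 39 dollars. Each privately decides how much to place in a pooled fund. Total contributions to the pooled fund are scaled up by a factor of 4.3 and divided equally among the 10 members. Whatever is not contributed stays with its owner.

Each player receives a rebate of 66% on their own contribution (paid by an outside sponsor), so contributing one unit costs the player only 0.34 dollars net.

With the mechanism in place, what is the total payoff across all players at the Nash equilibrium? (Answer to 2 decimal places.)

1934.40 dollars

Under the mechanism each unit contributed yields (4.3/10) / 0.34 = 1.2647 back to its contributor per unit of net cost, which exceeds 1, making full contribution the dominant choice for everyone.
So the Nash equilibrium is full contribution by all 10; the group earns 10 × (39 × 0.66 + 4.3 × 39) = 1934.40.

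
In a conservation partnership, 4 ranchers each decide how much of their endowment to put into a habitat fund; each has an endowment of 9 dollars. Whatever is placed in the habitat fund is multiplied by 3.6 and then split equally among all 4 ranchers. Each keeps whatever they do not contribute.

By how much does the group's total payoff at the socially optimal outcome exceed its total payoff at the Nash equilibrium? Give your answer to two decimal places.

93.60 dollars

Each contributed unit returns 3.6/4 = 0.9000 to its contributor — below 1 — so contributing 0 is dominant for every player. At the Nash equilibrium everyone keeps their 9, and the group total is 4 × 9 = 36.
Each contributed unit returns 3.600 to the group as a whole (0.9000 to each of 4 players), which exceeds 1, so the social optimum is full contribution: group total = 3.600 × 36 = 129.60.
Efficiency loss = 129.60 − 36 = 93.60.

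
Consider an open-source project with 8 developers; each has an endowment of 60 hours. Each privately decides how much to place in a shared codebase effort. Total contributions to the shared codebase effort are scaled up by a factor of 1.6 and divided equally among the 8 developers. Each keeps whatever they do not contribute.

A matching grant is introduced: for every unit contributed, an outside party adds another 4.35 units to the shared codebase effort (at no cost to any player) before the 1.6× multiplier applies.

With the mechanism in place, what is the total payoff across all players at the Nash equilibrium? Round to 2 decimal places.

4108.80 hours

Under the mechanism each unit contributed yields 1.6 × 5.35 / 8 = 1.0700 back to its contributor per unit of net cost, which exceeds 1, making full contribution the dominant choice for everyone.
So the Nash equilibrium is full contribution by all 8; the group earns 1.6 × 5.35 × 480 = 4108.80.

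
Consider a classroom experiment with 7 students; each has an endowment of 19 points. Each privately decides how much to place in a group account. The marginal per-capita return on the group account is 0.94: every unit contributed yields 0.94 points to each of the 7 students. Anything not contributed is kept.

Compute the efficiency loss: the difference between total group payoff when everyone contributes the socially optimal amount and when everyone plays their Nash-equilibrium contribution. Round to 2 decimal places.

742.14 points

The private return per contributed unit is 0.94 < 1, so contributing 0 is dominant for every player. At the Nash equilibrium everyone keeps their 19, and the group total is 7 × 19 = 133.
Each contributed unit returns 6.580 to the group as a whole (0.94 to each of 7 players), which exceeds 1, so the social optimum is full contribution: group total = 6.580 × 133 = 875.14.
Efficiency loss = 875.14 − 133 = 742.14.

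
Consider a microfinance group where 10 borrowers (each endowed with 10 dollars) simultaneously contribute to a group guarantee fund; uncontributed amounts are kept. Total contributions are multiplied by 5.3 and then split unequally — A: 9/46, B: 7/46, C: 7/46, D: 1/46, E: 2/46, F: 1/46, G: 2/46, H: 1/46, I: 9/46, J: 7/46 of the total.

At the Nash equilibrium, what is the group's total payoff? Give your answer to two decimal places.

186.00 dollars

A player with share s gets back 5.3·s per unit contributed, so full contribution is dominant for anyone with s > 1/5.3 = 0.1887 and zero contribution is dominant for anyone below.
A and I clear that bar, contributing 10 each; the remaining 8 contribute 0. Total contributed: 20.
The group guarantee fund pays out 5.3 × 20 = 106.00 in total (split across the unequal shares, but the aggregate is all that matters for the group sum).
The 8 free-riders keep 10 each, adding 80. Group total = 80 + 106.00 = 186.00.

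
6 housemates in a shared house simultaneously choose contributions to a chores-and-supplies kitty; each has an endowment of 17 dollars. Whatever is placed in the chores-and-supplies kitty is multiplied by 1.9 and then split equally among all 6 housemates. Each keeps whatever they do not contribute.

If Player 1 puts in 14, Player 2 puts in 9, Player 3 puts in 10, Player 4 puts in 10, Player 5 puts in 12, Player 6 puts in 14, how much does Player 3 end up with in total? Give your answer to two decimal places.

Total contributed: 14 + 9 + 10 + 10 + 12 + 14 = 69.
Each receives 1.9 × 69 / 6 = 21.85 from the chores-and-supplies kitty.
Player 3 keeps 17 − 10 = 7, so Player 3's payoff is 7 + 21.85 = 28.85.

28.85 dollars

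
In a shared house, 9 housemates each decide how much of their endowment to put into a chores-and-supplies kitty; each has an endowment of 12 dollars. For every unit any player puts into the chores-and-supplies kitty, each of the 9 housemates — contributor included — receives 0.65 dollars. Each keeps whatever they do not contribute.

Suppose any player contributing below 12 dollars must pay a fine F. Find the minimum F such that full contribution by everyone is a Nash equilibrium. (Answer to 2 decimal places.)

Given the others contribute fully, the best deviation is to contribute 0 (any partial contribution still incurs the fine and gives up units whose private return 0.65 is below 1).
Deviating from 12 to 0 saves 12 dollars but forfeits the deviator's share of the drop in the chores-and-supplies kitty: 0.65 × 12 = 7.80.
So the deviation gain is 12 − 7.80 = 4.20, and the fine must be at least 4.20 dollars to wipe it out.

4.20 dollars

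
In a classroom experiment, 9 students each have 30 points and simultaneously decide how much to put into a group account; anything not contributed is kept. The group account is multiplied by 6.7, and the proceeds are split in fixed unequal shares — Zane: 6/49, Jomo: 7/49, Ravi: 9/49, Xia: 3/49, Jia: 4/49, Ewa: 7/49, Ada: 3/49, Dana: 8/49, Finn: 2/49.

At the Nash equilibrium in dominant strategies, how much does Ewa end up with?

87.43 points

Each unit j contributes comes back to j as 6.7 × (j's share), so j prefers to contribute only if that share exceeds 1/6.7 = 0.1493; otherwise keeping the unit dominates.
Ravi and Dana are above the threshold, contributing 30 each; the remaining 7 contribute 0. Total contributed: 60.
Ewa keeps 30 and receives 6.7 × 60 × 7/49 = 57.43 from the group account, for a payoff of 87.43.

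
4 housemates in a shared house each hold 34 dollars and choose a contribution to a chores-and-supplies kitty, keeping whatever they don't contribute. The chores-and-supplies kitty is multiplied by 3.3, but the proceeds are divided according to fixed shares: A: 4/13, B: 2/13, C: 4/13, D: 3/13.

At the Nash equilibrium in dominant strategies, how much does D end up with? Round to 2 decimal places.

Each unit j contributes comes back to j as 3.3 × (j's share), so j prefers to contribute only if that share exceeds 1/3.3 = 0.3030; otherwise keeping the unit dominates.
A and C clear that bar, contributing 34 each; the remaining 2 contribute 0. Total contributed: 68.
D keeps 34 and receives 3.3 × 68 × 3/13 = 51.78 from the chores-and-supplies kitty, for a payoff of 85.78.

85.78 dollars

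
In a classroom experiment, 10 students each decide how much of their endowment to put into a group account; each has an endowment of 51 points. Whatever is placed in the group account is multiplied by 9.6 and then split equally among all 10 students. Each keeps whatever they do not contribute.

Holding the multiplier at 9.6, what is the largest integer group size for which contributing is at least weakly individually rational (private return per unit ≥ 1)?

9

Private return per unit is 9.6/(group size), which is ≥ 1 whenever the group size is ≤ 9.6.
The largest such integer is 9.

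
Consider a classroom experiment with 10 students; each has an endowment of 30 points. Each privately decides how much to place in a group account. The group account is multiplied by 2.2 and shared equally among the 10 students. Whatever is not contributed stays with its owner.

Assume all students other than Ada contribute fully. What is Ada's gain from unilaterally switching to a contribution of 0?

Switching from a contribution of 30 to 0 lets Ada keep an extra 30 points, but lowers the group account by 30, which costs Ada their own share of that drop: 2.2/10 × 30 = 6.60.
Net gain = 30 − 6.60 = 23.40. The private return per contributed unit (0.2200) is below 1, so free-riding is indeed the best response regardless of what the others do.

23.40 points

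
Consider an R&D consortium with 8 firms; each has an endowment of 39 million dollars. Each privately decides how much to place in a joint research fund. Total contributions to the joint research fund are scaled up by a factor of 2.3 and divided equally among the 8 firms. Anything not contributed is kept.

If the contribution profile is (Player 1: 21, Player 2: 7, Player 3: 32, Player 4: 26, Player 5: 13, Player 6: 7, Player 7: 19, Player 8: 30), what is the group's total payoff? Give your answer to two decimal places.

513.50 million dollars

Total contributed: 21 + 7 + 32 + 26 + 13 + 7 + 19 + 30 = 155; total kept: 8 × 39 − 155 = 157.
The joint research fund pays out 2.3 × 155 = 356.50 in aggregate.
Group total = 157 + 356.50 = 513.50.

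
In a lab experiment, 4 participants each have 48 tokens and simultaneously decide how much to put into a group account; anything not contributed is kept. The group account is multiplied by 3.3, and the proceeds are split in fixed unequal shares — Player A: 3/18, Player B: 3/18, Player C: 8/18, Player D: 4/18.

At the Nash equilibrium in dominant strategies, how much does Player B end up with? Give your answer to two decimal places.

Player j's private return per contributed unit is 3.3 × (j's share). Contributing is weakly dominant for j when that share is at least 1/3.3 = 0.3030, and contributing 0 is dominant otherwise.
Player C alone (share 8/18) is above the threshold, contributing 48; the remaining 3 contribute 0. Total contributed: 48.
Player B keeps 48 and receives 3.3 × 48 × 3/18 = 26.40 from the group account, for a payoff of 74.40.

74.40 tokens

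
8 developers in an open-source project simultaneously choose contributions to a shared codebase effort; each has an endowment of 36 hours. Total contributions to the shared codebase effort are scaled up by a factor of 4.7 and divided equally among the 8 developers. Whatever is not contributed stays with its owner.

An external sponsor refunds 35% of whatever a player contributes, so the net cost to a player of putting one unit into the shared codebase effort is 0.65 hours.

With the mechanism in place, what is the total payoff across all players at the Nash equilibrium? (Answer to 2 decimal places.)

With the mechanism, a contributed unit returns (4.7/8) / 0.65 = 0.9038 per unit of net cost — still below 1 — so contributing 0 remains dominant for every player.
Everyone keeps their endowment and the group total is 8 × 36 = 288.

288.00 hours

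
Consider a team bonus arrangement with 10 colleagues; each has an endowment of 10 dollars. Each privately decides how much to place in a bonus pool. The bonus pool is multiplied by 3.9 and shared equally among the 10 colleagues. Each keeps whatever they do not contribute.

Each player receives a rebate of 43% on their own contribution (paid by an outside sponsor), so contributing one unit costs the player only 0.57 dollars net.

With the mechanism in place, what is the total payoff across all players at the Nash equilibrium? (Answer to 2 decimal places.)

100.00 dollars

Even with the mechanism, each unit contributed returns only (3.9/10) / 0.57 = 0.6842 per unit of net cost, so contributing nothing is still dominant.
At the Nash equilibrium no one contributes; group total payoff = 10 × 10 = 100.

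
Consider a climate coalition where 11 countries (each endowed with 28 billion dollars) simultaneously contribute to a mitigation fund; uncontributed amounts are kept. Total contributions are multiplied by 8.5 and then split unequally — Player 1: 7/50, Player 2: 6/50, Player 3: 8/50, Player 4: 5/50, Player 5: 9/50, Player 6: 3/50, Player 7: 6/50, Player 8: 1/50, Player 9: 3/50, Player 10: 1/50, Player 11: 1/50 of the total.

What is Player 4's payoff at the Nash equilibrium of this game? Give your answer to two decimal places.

Player j's private return per contributed unit is 8.5 × (j's share). Contributing is weakly dominant for j when that share is at least 1/8.5 = 0.1176, and contributing 0 is dominant otherwise.
The shares above 0.1176 belong to Player 1, Player 2, Player 3, Player 5 and Player 7, contributing 28 each; the remaining 6 contribute 0. Total contributed: 140.
Player 4 keeps 28 and receives 8.5 × 140 × 5/50 = 119.00 from the mitigation fund, for a payoff of 147.00.

147.00 billion dollars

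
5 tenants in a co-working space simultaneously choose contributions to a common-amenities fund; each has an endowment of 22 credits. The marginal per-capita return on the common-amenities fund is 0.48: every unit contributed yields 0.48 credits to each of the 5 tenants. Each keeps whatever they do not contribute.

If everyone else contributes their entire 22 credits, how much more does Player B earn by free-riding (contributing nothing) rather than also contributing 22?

Switching from a contribution of 22 to 0 lets Player B keep an extra 22 credits, but lowers the common-amenities fund by 22, which costs Player B their own share of that drop: 0.48 × 22 = 10.56.
Net gain = 22 − 10.56 = 11.44. The private return per contributed unit (0.48) is below 1, so free-riding is indeed the best response regardless of what the others do.

11.44 credits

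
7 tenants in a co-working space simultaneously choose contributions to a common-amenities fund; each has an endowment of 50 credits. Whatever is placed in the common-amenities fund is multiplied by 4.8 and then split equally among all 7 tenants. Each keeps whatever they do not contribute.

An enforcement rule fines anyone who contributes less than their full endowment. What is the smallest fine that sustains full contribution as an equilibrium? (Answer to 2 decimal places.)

Given the others contribute fully, the best deviation is to contribute 0 (any partial contribution still incurs the fine and gives up units whose private return 0.6857 is below 1).
Deviating from 50 to 0 saves 50 credits but forfeits the deviator's share of the drop in the common-amenities fund: 4.8/7 × 50 = 34.29.
So the deviation gain is 50 − 34.29 = 15.71, and the fine must be at least 15.71 credits to wipe it out.

15.71 credits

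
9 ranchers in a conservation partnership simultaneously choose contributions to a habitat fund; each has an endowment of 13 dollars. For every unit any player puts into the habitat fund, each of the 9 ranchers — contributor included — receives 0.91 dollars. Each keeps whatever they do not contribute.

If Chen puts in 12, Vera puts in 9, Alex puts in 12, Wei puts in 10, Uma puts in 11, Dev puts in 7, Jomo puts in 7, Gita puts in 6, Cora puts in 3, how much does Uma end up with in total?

72.07 dollars

Total contributed: 12 + 9 + 12 + 10 + 11 + 7 + 7 + 6 + 3 = 77.
Each receives 0.91 × 77 = 70.07 from the habitat fund.
Uma keeps 13 − 11 = 2, so Uma's payoff is 2 + 70.07 = 72.07.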